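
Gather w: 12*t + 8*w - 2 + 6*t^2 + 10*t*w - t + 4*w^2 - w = 6*t^2 + 11*t + 4*w^2 + w*(10*t + 7) - 2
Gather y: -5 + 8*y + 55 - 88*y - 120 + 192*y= 112*y - 70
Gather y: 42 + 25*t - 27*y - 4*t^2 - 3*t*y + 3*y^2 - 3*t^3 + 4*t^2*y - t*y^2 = -3*t^3 - 4*t^2 + 25*t + y^2*(3 - t) + y*(4*t^2 - 3*t - 27) + 42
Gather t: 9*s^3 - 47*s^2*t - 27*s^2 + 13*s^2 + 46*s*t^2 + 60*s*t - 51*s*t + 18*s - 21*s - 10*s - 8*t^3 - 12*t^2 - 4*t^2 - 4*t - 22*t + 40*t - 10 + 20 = 9*s^3 - 14*s^2 - 13*s - 8*t^3 + t^2*(46*s - 16) + t*(-47*s^2 + 9*s + 14) + 10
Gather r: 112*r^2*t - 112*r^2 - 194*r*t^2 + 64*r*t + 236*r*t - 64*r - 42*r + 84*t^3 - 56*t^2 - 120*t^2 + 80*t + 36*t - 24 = r^2*(112*t - 112) + r*(-194*t^2 + 300*t - 106) + 84*t^3 - 176*t^2 + 116*t - 24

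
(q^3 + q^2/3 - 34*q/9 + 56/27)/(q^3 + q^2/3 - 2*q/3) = (q^2 + q - 28/9)/(q*(q + 1))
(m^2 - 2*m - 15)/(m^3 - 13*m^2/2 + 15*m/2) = 2*(m + 3)/(m*(2*m - 3))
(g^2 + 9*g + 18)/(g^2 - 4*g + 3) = (g^2 + 9*g + 18)/(g^2 - 4*g + 3)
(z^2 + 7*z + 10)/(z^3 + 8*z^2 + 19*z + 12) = (z^2 + 7*z + 10)/(z^3 + 8*z^2 + 19*z + 12)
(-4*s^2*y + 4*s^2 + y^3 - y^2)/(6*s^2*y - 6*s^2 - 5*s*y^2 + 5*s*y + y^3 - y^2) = (2*s + y)/(-3*s + y)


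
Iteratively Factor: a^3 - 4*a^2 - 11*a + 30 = (a - 2)*(a^2 - 2*a - 15) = (a - 5)*(a - 2)*(a + 3)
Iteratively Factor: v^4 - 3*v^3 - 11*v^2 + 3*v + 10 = (v + 2)*(v^3 - 5*v^2 - v + 5) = (v - 5)*(v + 2)*(v^2 - 1) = (v - 5)*(v - 1)*(v + 2)*(v + 1)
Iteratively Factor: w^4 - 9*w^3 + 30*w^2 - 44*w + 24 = (w - 2)*(w^3 - 7*w^2 + 16*w - 12) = (w - 2)^2*(w^2 - 5*w + 6) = (w - 3)*(w - 2)^2*(w - 2)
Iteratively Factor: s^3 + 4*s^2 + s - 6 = (s - 1)*(s^2 + 5*s + 6) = (s - 1)*(s + 2)*(s + 3)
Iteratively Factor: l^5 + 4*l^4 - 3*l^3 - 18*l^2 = (l - 2)*(l^4 + 6*l^3 + 9*l^2) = l*(l - 2)*(l^3 + 6*l^2 + 9*l) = l*(l - 2)*(l + 3)*(l^2 + 3*l) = l^2*(l - 2)*(l + 3)*(l + 3)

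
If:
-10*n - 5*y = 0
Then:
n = -y/2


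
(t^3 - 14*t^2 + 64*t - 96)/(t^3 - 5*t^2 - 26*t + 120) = (t - 4)/(t + 5)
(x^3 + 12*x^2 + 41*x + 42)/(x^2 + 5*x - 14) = (x^2 + 5*x + 6)/(x - 2)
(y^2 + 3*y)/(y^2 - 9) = y/(y - 3)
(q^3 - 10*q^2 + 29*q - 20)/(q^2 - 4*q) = q - 6 + 5/q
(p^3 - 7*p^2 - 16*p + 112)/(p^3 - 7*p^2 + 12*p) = (p^2 - 3*p - 28)/(p*(p - 3))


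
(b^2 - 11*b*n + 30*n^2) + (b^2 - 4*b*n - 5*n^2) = 2*b^2 - 15*b*n + 25*n^2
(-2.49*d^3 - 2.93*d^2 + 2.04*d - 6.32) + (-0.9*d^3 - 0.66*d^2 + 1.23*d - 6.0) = -3.39*d^3 - 3.59*d^2 + 3.27*d - 12.32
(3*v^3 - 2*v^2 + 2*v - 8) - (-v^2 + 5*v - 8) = 3*v^3 - v^2 - 3*v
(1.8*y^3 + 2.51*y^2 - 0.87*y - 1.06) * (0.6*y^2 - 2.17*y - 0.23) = 1.08*y^5 - 2.4*y^4 - 6.3827*y^3 + 0.6746*y^2 + 2.5003*y + 0.2438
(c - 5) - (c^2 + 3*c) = -c^2 - 2*c - 5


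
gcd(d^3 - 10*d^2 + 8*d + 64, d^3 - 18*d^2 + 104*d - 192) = d^2 - 12*d + 32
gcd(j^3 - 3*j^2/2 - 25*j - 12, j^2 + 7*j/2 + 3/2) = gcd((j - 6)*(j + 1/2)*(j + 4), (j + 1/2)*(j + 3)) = j + 1/2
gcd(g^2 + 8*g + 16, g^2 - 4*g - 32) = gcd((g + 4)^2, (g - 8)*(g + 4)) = g + 4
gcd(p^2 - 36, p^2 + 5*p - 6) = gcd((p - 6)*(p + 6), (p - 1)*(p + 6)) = p + 6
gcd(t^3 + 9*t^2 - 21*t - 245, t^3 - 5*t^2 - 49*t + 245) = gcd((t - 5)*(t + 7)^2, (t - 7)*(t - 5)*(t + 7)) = t^2 + 2*t - 35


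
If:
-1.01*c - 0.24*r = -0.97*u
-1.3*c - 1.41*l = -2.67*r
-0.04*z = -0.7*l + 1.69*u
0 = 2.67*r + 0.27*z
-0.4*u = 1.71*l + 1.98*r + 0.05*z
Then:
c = 0.00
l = 0.00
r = 0.00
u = 0.00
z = 0.00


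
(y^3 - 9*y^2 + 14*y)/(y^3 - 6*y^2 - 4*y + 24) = y*(y - 7)/(y^2 - 4*y - 12)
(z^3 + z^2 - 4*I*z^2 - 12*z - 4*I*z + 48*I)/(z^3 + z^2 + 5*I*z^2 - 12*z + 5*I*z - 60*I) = (z - 4*I)/(z + 5*I)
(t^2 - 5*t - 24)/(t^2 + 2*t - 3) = (t - 8)/(t - 1)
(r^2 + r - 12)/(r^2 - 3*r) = (r + 4)/r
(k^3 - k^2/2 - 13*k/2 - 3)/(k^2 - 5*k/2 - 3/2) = k + 2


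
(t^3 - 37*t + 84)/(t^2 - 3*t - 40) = (-t^3 + 37*t - 84)/(-t^2 + 3*t + 40)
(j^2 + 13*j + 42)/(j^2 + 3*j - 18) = (j + 7)/(j - 3)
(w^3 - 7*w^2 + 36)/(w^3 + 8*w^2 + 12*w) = (w^2 - 9*w + 18)/(w*(w + 6))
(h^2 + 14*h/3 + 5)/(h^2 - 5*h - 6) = (h^2 + 14*h/3 + 5)/(h^2 - 5*h - 6)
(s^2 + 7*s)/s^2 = (s + 7)/s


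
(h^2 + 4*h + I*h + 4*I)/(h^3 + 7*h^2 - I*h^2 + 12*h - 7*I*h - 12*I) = (h + I)/(h^2 + h*(3 - I) - 3*I)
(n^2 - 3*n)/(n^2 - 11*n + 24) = n/(n - 8)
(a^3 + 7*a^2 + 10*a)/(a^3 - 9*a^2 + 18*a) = (a^2 + 7*a + 10)/(a^2 - 9*a + 18)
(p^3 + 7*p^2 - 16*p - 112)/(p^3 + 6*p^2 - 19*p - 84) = (p + 4)/(p + 3)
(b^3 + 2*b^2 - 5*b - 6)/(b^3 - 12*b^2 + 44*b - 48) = (b^2 + 4*b + 3)/(b^2 - 10*b + 24)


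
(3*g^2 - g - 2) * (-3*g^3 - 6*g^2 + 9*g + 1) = -9*g^5 - 15*g^4 + 39*g^3 + 6*g^2 - 19*g - 2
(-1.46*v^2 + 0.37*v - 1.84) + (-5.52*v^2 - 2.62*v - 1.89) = -6.98*v^2 - 2.25*v - 3.73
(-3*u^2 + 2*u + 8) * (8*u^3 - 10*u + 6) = -24*u^5 + 16*u^4 + 94*u^3 - 38*u^2 - 68*u + 48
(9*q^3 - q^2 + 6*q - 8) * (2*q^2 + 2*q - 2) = 18*q^5 + 16*q^4 - 8*q^3 - 2*q^2 - 28*q + 16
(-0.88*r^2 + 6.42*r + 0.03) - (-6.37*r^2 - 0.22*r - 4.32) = 5.49*r^2 + 6.64*r + 4.35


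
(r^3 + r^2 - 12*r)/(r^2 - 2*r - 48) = r*(-r^2 - r + 12)/(-r^2 + 2*r + 48)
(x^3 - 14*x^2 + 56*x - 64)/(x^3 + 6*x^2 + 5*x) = (x^3 - 14*x^2 + 56*x - 64)/(x*(x^2 + 6*x + 5))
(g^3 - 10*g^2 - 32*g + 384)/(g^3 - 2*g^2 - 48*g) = (g - 8)/g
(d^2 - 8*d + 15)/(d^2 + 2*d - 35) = (d - 3)/(d + 7)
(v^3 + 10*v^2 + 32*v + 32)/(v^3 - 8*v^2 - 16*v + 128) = (v^2 + 6*v + 8)/(v^2 - 12*v + 32)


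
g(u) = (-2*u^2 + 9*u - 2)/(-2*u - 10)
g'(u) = (9 - 4*u)/(-2*u - 10) + 2*(-2*u^2 + 9*u - 2)/(-2*u - 10)^2 = (u^2 + 10*u - 47/2)/(u^2 + 10*u + 25)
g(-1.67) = 3.39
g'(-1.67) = -3.37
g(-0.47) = 0.74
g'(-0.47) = -1.36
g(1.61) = -0.55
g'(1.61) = -0.11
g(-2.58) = 7.96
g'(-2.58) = -7.28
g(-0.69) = 1.06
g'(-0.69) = -1.61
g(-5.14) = -361.07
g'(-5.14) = -2473.49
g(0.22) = 0.01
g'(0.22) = -0.78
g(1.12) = -0.46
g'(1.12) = -0.29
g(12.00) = 5.35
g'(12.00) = 0.83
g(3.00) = -0.44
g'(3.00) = 0.24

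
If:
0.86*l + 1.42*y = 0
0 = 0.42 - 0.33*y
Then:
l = -2.10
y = 1.27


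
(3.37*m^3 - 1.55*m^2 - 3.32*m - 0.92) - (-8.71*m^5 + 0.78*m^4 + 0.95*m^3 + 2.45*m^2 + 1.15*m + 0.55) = 8.71*m^5 - 0.78*m^4 + 2.42*m^3 - 4.0*m^2 - 4.47*m - 1.47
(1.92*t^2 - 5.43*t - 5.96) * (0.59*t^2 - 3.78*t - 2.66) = 1.1328*t^4 - 10.4613*t^3 + 11.9018*t^2 + 36.9726*t + 15.8536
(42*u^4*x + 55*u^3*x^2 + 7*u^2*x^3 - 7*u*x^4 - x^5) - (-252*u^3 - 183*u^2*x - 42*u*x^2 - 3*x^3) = 42*u^4*x + 55*u^3*x^2 + 252*u^3 + 7*u^2*x^3 + 183*u^2*x - 7*u*x^4 + 42*u*x^2 - x^5 + 3*x^3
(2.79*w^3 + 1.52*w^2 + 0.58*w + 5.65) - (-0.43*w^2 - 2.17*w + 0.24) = 2.79*w^3 + 1.95*w^2 + 2.75*w + 5.41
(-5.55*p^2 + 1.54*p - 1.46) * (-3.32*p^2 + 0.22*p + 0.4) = 18.426*p^4 - 6.3338*p^3 + 2.966*p^2 + 0.2948*p - 0.584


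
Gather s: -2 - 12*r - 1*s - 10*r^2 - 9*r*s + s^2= -10*r^2 - 12*r + s^2 + s*(-9*r - 1) - 2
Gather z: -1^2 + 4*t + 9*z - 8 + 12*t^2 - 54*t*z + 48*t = 12*t^2 + 52*t + z*(9 - 54*t) - 9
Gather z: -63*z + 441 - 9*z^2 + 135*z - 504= -9*z^2 + 72*z - 63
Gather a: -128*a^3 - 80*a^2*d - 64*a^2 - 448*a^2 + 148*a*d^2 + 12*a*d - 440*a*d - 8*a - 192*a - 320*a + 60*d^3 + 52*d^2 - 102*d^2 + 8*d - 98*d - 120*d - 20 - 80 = -128*a^3 + a^2*(-80*d - 512) + a*(148*d^2 - 428*d - 520) + 60*d^3 - 50*d^2 - 210*d - 100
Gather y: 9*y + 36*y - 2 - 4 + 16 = 45*y + 10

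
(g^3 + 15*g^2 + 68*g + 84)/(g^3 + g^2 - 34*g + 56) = (g^2 + 8*g + 12)/(g^2 - 6*g + 8)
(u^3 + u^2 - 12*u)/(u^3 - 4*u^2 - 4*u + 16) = u*(u^2 + u - 12)/(u^3 - 4*u^2 - 4*u + 16)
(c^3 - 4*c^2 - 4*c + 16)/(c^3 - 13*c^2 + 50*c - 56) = (c + 2)/(c - 7)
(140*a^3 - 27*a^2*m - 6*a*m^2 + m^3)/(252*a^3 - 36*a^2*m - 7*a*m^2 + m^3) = (20*a^2 - a*m - m^2)/(36*a^2 - m^2)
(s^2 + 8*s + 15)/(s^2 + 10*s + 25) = (s + 3)/(s + 5)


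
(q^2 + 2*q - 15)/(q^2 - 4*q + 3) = (q + 5)/(q - 1)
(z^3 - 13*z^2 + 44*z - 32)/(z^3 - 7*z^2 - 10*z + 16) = (z - 4)/(z + 2)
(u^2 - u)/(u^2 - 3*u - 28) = u*(1 - u)/(-u^2 + 3*u + 28)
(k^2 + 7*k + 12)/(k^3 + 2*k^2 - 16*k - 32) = (k + 3)/(k^2 - 2*k - 8)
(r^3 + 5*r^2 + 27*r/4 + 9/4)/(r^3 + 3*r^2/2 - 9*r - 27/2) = (r + 1/2)/(r - 3)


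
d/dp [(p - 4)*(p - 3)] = 2*p - 7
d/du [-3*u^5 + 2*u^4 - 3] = u^3*(8 - 15*u)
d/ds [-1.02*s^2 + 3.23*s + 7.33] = 3.23 - 2.04*s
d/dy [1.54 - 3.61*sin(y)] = -3.61*cos(y)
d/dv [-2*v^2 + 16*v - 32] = 16 - 4*v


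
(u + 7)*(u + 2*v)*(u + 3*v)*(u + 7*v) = u^4 + 12*u^3*v + 7*u^3 + 41*u^2*v^2 + 84*u^2*v + 42*u*v^3 + 287*u*v^2 + 294*v^3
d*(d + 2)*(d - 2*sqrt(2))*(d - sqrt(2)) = d^4 - 3*sqrt(2)*d^3 + 2*d^3 - 6*sqrt(2)*d^2 + 4*d^2 + 8*d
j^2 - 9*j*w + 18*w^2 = (j - 6*w)*(j - 3*w)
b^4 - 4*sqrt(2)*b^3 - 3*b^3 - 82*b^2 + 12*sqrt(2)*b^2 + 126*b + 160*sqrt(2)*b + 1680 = (b - 8)*(b + 5)*(b - 7*sqrt(2))*(b + 3*sqrt(2))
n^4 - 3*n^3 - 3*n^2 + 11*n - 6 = (n - 3)*(n - 1)^2*(n + 2)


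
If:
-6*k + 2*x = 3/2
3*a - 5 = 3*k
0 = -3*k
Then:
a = 5/3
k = 0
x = 3/4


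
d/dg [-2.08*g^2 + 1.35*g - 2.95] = 1.35 - 4.16*g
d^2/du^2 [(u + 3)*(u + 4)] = 2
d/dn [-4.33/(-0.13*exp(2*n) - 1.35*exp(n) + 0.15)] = (-1.1258*exp(n) - 5.8455)*exp(n)/(0.13*exp(2*n) + 1.35*exp(n) - 0.15)^2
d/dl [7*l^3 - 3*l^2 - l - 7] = 21*l^2 - 6*l - 1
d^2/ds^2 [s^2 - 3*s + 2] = 2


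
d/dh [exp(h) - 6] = exp(h)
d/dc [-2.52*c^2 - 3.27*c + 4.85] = -5.04*c - 3.27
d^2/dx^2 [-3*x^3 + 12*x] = -18*x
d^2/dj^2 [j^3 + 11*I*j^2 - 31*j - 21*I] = 6*j + 22*I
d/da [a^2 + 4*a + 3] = 2*a + 4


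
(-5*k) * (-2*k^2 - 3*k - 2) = 10*k^3 + 15*k^2 + 10*k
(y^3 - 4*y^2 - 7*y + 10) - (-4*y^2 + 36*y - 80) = y^3 - 43*y + 90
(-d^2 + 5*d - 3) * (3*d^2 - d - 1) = -3*d^4 + 16*d^3 - 13*d^2 - 2*d + 3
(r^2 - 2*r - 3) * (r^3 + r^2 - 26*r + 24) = r^5 - r^4 - 31*r^3 + 73*r^2 + 30*r - 72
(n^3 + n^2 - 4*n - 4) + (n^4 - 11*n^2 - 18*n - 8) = n^4 + n^3 - 10*n^2 - 22*n - 12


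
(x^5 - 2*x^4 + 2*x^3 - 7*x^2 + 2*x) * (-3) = -3*x^5 + 6*x^4 - 6*x^3 + 21*x^2 - 6*x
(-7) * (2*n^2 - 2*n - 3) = -14*n^2 + 14*n + 21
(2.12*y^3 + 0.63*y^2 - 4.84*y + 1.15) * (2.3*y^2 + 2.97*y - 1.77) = 4.876*y^5 + 7.7454*y^4 - 13.0133*y^3 - 12.8449*y^2 + 11.9823*y - 2.0355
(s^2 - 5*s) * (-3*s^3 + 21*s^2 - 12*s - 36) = -3*s^5 + 36*s^4 - 117*s^3 + 24*s^2 + 180*s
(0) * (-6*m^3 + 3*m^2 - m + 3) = 0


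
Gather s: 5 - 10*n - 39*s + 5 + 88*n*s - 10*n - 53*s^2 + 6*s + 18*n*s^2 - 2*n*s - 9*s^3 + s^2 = -20*n - 9*s^3 + s^2*(18*n - 52) + s*(86*n - 33) + 10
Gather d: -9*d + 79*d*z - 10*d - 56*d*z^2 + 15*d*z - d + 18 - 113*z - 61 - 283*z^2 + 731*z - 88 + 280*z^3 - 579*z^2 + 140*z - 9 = d*(-56*z^2 + 94*z - 20) + 280*z^3 - 862*z^2 + 758*z - 140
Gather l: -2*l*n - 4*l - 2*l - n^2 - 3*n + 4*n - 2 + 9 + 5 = l*(-2*n - 6) - n^2 + n + 12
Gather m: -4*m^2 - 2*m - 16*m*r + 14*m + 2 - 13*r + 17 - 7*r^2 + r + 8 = -4*m^2 + m*(12 - 16*r) - 7*r^2 - 12*r + 27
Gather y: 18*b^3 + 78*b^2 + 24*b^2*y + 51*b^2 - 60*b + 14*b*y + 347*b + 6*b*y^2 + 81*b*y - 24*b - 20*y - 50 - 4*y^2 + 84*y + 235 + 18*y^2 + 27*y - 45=18*b^3 + 129*b^2 + 263*b + y^2*(6*b + 14) + y*(24*b^2 + 95*b + 91) + 140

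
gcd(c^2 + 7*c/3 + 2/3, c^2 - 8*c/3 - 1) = c + 1/3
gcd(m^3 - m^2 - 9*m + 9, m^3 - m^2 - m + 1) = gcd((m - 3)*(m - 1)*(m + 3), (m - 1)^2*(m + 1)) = m - 1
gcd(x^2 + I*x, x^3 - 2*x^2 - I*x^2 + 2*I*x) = x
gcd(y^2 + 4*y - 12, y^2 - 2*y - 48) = y + 6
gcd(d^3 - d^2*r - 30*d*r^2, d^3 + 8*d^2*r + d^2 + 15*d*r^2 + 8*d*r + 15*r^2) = d + 5*r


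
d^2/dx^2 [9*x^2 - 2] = 18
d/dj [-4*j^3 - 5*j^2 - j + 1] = -12*j^2 - 10*j - 1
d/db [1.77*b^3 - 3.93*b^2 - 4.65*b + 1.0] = 5.31*b^2 - 7.86*b - 4.65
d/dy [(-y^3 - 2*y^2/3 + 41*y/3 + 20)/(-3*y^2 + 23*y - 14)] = (9*y^4 - 138*y^3 + 203*y^2 + 416*y - 1954)/(3*(9*y^4 - 138*y^3 + 613*y^2 - 644*y + 196))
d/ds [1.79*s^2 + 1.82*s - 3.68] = 3.58*s + 1.82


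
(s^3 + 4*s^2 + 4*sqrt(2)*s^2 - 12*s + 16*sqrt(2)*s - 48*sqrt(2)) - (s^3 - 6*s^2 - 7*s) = 4*sqrt(2)*s^2 + 10*s^2 - 5*s + 16*sqrt(2)*s - 48*sqrt(2)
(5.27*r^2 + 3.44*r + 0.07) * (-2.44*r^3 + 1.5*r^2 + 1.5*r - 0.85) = -12.8588*r^5 - 0.4886*r^4 + 12.8942*r^3 + 0.785500000000001*r^2 - 2.819*r - 0.0595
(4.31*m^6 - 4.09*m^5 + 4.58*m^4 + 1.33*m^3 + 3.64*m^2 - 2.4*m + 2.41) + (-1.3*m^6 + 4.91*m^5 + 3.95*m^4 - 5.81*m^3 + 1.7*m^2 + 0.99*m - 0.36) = 3.01*m^6 + 0.82*m^5 + 8.53*m^4 - 4.48*m^3 + 5.34*m^2 - 1.41*m + 2.05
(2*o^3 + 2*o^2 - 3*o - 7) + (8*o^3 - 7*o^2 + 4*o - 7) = 10*o^3 - 5*o^2 + o - 14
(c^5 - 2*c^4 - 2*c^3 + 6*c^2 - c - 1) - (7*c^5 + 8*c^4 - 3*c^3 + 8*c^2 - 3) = -6*c^5 - 10*c^4 + c^3 - 2*c^2 - c + 2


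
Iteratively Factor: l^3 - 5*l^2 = (l)*(l^2 - 5*l) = l*(l - 5)*(l)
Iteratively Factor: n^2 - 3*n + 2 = (n - 1)*(n - 2)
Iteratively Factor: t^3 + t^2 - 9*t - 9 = (t - 3)*(t^2 + 4*t + 3) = (t - 3)*(t + 3)*(t + 1)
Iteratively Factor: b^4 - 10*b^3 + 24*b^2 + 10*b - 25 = (b - 5)*(b^3 - 5*b^2 - b + 5) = (b - 5)^2*(b^2 - 1) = (b - 5)^2*(b + 1)*(b - 1)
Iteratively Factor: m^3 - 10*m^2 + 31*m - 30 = (m - 3)*(m^2 - 7*m + 10) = (m - 3)*(m - 2)*(m - 5)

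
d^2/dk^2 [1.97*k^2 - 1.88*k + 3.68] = 3.94000000000000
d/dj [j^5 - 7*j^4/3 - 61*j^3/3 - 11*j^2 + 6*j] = 5*j^4 - 28*j^3/3 - 61*j^2 - 22*j + 6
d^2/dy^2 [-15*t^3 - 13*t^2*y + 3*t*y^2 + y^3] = 6*t + 6*y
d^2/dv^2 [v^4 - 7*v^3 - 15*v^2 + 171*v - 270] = 12*v^2 - 42*v - 30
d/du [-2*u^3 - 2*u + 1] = -6*u^2 - 2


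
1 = 1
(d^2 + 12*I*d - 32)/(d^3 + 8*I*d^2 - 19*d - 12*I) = (d + 8*I)/(d^2 + 4*I*d - 3)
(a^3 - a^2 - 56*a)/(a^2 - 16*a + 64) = a*(a + 7)/(a - 8)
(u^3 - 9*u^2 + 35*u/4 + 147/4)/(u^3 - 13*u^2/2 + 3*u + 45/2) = (2*u^2 - 21*u + 49)/(2*(u^2 - 8*u + 15))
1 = 1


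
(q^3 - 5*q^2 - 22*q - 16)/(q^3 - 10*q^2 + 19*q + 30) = (q^2 - 6*q - 16)/(q^2 - 11*q + 30)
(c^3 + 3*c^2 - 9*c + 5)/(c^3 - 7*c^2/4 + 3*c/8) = 8*(c^3 + 3*c^2 - 9*c + 5)/(c*(8*c^2 - 14*c + 3))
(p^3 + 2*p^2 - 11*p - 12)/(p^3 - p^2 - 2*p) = (p^2 + p - 12)/(p*(p - 2))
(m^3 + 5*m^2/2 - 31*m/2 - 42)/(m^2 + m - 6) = (m^2 - m/2 - 14)/(m - 2)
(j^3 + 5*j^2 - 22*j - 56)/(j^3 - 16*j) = (j^2 + 9*j + 14)/(j*(j + 4))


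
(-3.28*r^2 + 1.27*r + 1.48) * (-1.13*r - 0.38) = 3.7064*r^3 - 0.1887*r^2 - 2.155*r - 0.5624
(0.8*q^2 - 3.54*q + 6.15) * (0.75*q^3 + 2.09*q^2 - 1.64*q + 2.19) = 0.6*q^5 - 0.983*q^4 - 4.0981*q^3 + 20.4111*q^2 - 17.8386*q + 13.4685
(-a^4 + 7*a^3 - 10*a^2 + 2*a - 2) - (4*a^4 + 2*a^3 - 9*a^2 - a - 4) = -5*a^4 + 5*a^3 - a^2 + 3*a + 2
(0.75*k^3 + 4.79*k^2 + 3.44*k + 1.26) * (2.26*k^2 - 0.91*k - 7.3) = 1.695*k^5 + 10.1429*k^4 - 2.0595*k^3 - 35.2498*k^2 - 26.2586*k - 9.198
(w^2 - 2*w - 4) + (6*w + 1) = w^2 + 4*w - 3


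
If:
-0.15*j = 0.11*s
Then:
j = -0.733333333333333*s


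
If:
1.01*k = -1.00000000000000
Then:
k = -0.99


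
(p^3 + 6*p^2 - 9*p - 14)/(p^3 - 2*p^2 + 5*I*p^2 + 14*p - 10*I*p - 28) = (p^2 + 8*p + 7)/(p^2 + 5*I*p + 14)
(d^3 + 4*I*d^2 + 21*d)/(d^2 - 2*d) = (d^2 + 4*I*d + 21)/(d - 2)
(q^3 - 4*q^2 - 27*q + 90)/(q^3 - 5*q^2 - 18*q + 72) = (q + 5)/(q + 4)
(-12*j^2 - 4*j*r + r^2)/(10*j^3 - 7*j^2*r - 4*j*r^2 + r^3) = (-6*j + r)/(5*j^2 - 6*j*r + r^2)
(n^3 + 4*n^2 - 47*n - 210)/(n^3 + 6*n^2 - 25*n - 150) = (n - 7)/(n - 5)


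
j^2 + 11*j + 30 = (j + 5)*(j + 6)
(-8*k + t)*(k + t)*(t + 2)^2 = -8*k^2*t^2 - 32*k^2*t - 32*k^2 - 7*k*t^3 - 28*k*t^2 - 28*k*t + t^4 + 4*t^3 + 4*t^2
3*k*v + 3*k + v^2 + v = (3*k + v)*(v + 1)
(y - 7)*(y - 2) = y^2 - 9*y + 14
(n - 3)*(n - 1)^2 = n^3 - 5*n^2 + 7*n - 3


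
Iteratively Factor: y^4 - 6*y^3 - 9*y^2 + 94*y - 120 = (y + 4)*(y^3 - 10*y^2 + 31*y - 30) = (y - 2)*(y + 4)*(y^2 - 8*y + 15) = (y - 3)*(y - 2)*(y + 4)*(y - 5)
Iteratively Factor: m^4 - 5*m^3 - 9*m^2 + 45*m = (m - 5)*(m^3 - 9*m) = (m - 5)*(m - 3)*(m^2 + 3*m) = m*(m - 5)*(m - 3)*(m + 3)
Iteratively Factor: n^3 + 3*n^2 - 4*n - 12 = (n - 2)*(n^2 + 5*n + 6) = (n - 2)*(n + 2)*(n + 3)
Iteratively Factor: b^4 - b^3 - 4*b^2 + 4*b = (b - 1)*(b^3 - 4*b) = (b - 1)*(b + 2)*(b^2 - 2*b) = (b - 2)*(b - 1)*(b + 2)*(b)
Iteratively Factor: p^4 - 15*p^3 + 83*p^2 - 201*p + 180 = (p - 5)*(p^3 - 10*p^2 + 33*p - 36) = (p - 5)*(p - 3)*(p^2 - 7*p + 12) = (p - 5)*(p - 4)*(p - 3)*(p - 3)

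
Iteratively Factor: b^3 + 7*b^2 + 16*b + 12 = (b + 2)*(b^2 + 5*b + 6) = (b + 2)*(b + 3)*(b + 2)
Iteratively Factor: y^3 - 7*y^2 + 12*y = (y - 4)*(y^2 - 3*y) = (y - 4)*(y - 3)*(y)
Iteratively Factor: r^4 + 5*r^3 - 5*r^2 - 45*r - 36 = (r - 3)*(r^3 + 8*r^2 + 19*r + 12) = (r - 3)*(r + 1)*(r^2 + 7*r + 12) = (r - 3)*(r + 1)*(r + 4)*(r + 3)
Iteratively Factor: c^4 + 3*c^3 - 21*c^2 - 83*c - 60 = (c - 5)*(c^3 + 8*c^2 + 19*c + 12) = (c - 5)*(c + 3)*(c^2 + 5*c + 4) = (c - 5)*(c + 1)*(c + 3)*(c + 4)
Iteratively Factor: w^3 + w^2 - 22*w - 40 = (w + 2)*(w^2 - w - 20) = (w + 2)*(w + 4)*(w - 5)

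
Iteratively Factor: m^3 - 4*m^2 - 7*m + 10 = (m + 2)*(m^2 - 6*m + 5) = (m - 5)*(m + 2)*(m - 1)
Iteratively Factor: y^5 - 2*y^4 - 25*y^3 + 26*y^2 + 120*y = (y - 3)*(y^4 + y^3 - 22*y^2 - 40*y) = (y - 3)*(y + 4)*(y^3 - 3*y^2 - 10*y) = (y - 5)*(y - 3)*(y + 4)*(y^2 + 2*y) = y*(y - 5)*(y - 3)*(y + 4)*(y + 2)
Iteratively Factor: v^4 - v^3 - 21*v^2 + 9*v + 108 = (v - 4)*(v^3 + 3*v^2 - 9*v - 27) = (v - 4)*(v + 3)*(v^2 - 9) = (v - 4)*(v - 3)*(v + 3)*(v + 3)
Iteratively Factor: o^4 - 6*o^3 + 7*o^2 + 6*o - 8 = (o - 4)*(o^3 - 2*o^2 - o + 2) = (o - 4)*(o - 2)*(o^2 - 1) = (o - 4)*(o - 2)*(o - 1)*(o + 1)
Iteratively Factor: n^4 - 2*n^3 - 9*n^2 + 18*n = (n - 3)*(n^3 + n^2 - 6*n) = n*(n - 3)*(n^2 + n - 6) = n*(n - 3)*(n - 2)*(n + 3)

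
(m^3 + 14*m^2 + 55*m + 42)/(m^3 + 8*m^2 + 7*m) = (m + 6)/m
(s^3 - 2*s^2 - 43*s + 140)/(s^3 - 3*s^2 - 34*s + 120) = (s + 7)/(s + 6)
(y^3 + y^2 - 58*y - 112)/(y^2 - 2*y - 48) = (y^2 + 9*y + 14)/(y + 6)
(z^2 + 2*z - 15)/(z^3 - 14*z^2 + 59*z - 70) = (z^2 + 2*z - 15)/(z^3 - 14*z^2 + 59*z - 70)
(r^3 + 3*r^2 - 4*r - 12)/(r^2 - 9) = (r^2 - 4)/(r - 3)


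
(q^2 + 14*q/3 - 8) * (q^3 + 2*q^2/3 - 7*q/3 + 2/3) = q^5 + 16*q^4/3 - 65*q^3/9 - 140*q^2/9 + 196*q/9 - 16/3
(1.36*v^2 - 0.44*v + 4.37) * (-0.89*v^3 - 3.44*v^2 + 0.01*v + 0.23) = -1.2104*v^5 - 4.2868*v^4 - 2.3621*v^3 - 14.7244*v^2 - 0.0575*v + 1.0051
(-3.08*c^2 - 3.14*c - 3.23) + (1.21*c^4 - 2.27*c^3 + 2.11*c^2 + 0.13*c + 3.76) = 1.21*c^4 - 2.27*c^3 - 0.97*c^2 - 3.01*c + 0.53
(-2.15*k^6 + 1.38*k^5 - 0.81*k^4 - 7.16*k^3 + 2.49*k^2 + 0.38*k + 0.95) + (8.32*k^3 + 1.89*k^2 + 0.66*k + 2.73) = -2.15*k^6 + 1.38*k^5 - 0.81*k^4 + 1.16*k^3 + 4.38*k^2 + 1.04*k + 3.68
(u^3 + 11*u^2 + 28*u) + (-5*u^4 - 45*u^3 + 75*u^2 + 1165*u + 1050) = -5*u^4 - 44*u^3 + 86*u^2 + 1193*u + 1050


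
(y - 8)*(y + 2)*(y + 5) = y^3 - y^2 - 46*y - 80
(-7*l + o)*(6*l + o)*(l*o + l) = -42*l^3*o - 42*l^3 - l^2*o^2 - l^2*o + l*o^3 + l*o^2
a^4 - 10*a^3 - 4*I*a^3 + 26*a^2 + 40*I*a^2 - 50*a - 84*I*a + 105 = (a - 7)*(a - 3)*(a - 5*I)*(a + I)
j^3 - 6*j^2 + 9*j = j*(j - 3)^2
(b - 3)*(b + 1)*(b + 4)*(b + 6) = b^4 + 8*b^3 + b^2 - 78*b - 72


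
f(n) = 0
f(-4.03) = 0.00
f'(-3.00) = 0.00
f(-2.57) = 0.00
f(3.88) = 0.00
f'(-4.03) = 0.00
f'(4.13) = 0.00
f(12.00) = 0.00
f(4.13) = 0.00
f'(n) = 0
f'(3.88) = 0.00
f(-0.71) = 0.00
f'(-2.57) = 0.00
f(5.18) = 0.00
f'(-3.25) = 0.00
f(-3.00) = 0.00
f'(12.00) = 0.00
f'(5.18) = 0.00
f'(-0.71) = 0.00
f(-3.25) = 0.00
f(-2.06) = 0.00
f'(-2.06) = 0.00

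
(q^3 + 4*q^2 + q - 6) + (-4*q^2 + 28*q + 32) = q^3 + 29*q + 26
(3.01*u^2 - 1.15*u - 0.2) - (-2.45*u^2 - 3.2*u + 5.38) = 5.46*u^2 + 2.05*u - 5.58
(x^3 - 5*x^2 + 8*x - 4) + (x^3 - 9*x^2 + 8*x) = 2*x^3 - 14*x^2 + 16*x - 4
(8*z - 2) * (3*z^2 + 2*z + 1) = 24*z^3 + 10*z^2 + 4*z - 2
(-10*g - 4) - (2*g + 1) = -12*g - 5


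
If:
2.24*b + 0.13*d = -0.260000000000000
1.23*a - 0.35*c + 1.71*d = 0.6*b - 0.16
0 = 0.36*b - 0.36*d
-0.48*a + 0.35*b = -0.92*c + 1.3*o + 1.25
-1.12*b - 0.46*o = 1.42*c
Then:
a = 0.07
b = -0.11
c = 0.34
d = -0.11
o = -0.78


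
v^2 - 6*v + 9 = (v - 3)^2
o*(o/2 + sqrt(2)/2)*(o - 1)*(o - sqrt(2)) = o^4/2 - o^3/2 - o^2 + o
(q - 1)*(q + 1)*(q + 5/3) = q^3 + 5*q^2/3 - q - 5/3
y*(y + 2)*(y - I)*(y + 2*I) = y^4 + 2*y^3 + I*y^3 + 2*y^2 + 2*I*y^2 + 4*y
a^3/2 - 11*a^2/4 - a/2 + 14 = (a/2 + 1)*(a - 4)*(a - 7/2)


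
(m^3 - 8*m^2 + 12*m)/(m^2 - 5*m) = (m^2 - 8*m + 12)/(m - 5)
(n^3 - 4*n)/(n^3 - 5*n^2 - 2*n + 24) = n*(n - 2)/(n^2 - 7*n + 12)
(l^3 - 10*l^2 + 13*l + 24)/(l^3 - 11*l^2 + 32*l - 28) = (l^3 - 10*l^2 + 13*l + 24)/(l^3 - 11*l^2 + 32*l - 28)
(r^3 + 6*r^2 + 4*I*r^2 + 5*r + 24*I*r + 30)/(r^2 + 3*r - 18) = (r^2 + 4*I*r + 5)/(r - 3)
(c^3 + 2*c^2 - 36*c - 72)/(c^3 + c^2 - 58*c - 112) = (c^2 - 36)/(c^2 - c - 56)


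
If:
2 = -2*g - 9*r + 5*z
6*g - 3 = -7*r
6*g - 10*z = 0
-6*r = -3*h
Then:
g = 41/61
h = -18/61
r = -9/61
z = 123/305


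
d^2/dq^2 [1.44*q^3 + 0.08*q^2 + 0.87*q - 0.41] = 8.64*q + 0.16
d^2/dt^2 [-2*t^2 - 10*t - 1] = -4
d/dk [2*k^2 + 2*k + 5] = 4*k + 2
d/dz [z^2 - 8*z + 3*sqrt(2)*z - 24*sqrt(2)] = 2*z - 8 + 3*sqrt(2)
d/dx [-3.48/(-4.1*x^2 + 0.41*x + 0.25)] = (1.4268 - 28.536*x)/(-4.1*x^2 + 0.41*x + 0.25)^2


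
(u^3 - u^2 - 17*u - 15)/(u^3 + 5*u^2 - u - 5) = (u^2 - 2*u - 15)/(u^2 + 4*u - 5)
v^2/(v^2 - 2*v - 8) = v^2/(v^2 - 2*v - 8)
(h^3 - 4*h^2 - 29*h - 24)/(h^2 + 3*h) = h - 7 - 8/h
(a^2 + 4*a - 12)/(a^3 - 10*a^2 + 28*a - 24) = (a + 6)/(a^2 - 8*a + 12)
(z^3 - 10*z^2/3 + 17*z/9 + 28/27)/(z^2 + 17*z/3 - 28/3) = (z^2 - 2*z - 7/9)/(z + 7)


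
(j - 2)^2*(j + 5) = j^3 + j^2 - 16*j + 20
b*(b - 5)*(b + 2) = b^3 - 3*b^2 - 10*b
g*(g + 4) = g^2 + 4*g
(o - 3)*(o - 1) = o^2 - 4*o + 3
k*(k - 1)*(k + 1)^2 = k^4 + k^3 - k^2 - k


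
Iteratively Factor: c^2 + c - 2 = (c - 1)*(c + 2)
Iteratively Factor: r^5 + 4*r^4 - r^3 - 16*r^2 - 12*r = (r)*(r^4 + 4*r^3 - r^2 - 16*r - 12) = r*(r + 1)*(r^3 + 3*r^2 - 4*r - 12) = r*(r - 2)*(r + 1)*(r^2 + 5*r + 6) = r*(r - 2)*(r + 1)*(r + 2)*(r + 3)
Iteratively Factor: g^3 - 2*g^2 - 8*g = (g - 4)*(g^2 + 2*g) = (g - 4)*(g + 2)*(g)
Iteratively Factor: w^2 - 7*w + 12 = (w - 3)*(w - 4)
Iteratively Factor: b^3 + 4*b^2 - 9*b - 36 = (b + 4)*(b^2 - 9) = (b - 3)*(b + 4)*(b + 3)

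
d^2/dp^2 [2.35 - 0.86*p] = 0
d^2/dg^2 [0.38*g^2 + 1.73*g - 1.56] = 0.760000000000000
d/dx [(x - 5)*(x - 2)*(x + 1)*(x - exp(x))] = -x^3*exp(x) + 4*x^3 + 3*x^2*exp(x) - 18*x^2 + 9*x*exp(x) + 6*x - 13*exp(x) + 10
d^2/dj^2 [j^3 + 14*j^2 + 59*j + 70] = 6*j + 28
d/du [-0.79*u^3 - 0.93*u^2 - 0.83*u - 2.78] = -2.37*u^2 - 1.86*u - 0.83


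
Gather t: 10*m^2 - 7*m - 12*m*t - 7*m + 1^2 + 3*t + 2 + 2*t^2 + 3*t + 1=10*m^2 - 14*m + 2*t^2 + t*(6 - 12*m) + 4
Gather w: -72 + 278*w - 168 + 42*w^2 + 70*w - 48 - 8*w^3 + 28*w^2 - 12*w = -8*w^3 + 70*w^2 + 336*w - 288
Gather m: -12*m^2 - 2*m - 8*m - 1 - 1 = -12*m^2 - 10*m - 2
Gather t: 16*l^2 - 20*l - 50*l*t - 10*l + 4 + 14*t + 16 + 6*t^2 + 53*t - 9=16*l^2 - 30*l + 6*t^2 + t*(67 - 50*l) + 11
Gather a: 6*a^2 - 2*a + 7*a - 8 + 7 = 6*a^2 + 5*a - 1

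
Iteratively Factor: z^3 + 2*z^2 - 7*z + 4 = (z - 1)*(z^2 + 3*z - 4) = (z - 1)*(z + 4)*(z - 1)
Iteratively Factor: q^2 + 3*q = (q)*(q + 3)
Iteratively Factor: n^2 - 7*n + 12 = (n - 4)*(n - 3)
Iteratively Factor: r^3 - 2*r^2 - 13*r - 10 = (r + 1)*(r^2 - 3*r - 10) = (r + 1)*(r + 2)*(r - 5)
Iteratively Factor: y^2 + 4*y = (y)*(y + 4)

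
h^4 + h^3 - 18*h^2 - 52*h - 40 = (h - 5)*(h + 2)^3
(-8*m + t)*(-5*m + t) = 40*m^2 - 13*m*t + t^2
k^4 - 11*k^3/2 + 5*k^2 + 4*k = k*(k - 4)*(k - 2)*(k + 1/2)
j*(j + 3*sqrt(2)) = j^2 + 3*sqrt(2)*j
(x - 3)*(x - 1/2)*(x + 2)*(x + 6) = x^4 + 9*x^3/2 - 29*x^2/2 - 30*x + 18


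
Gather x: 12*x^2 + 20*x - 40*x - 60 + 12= 12*x^2 - 20*x - 48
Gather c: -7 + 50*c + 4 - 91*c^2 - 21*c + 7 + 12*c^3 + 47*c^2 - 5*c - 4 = 12*c^3 - 44*c^2 + 24*c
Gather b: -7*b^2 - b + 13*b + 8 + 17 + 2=-7*b^2 + 12*b + 27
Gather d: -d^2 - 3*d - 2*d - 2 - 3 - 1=-d^2 - 5*d - 6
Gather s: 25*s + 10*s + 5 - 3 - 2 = 35*s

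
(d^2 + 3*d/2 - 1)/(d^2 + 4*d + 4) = (d - 1/2)/(d + 2)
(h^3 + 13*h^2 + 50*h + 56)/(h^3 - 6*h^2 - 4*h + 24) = (h^2 + 11*h + 28)/(h^2 - 8*h + 12)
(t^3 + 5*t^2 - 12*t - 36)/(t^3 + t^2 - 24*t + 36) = (t + 2)/(t - 2)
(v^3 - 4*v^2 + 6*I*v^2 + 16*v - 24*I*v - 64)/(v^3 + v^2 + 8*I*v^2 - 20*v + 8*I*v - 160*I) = (v - 2*I)/(v + 5)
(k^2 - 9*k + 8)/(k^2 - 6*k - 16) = (k - 1)/(k + 2)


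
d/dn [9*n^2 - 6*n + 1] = 18*n - 6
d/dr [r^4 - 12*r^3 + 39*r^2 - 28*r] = 4*r^3 - 36*r^2 + 78*r - 28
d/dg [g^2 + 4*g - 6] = 2*g + 4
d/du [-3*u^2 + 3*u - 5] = 3 - 6*u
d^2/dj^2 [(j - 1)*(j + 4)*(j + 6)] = 6*j + 18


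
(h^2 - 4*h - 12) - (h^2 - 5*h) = h - 12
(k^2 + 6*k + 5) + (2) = k^2 + 6*k + 7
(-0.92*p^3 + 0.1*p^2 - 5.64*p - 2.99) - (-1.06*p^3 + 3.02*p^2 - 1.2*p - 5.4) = 0.14*p^3 - 2.92*p^2 - 4.44*p + 2.41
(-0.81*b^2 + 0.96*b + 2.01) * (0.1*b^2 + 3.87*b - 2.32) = -0.081*b^4 - 3.0387*b^3 + 5.7954*b^2 + 5.5515*b - 4.6632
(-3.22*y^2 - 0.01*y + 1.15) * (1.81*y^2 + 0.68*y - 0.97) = -5.8282*y^4 - 2.2077*y^3 + 5.1981*y^2 + 0.7917*y - 1.1155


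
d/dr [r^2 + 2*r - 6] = 2*r + 2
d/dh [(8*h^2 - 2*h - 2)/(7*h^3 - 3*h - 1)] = 2*((1 - 8*h)*(-7*h^3 + 3*h + 1) + 3*(7*h^2 - 1)*(-4*h^2 + h + 1))/(-7*h^3 + 3*h + 1)^2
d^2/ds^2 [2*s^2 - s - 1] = 4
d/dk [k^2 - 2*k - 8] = 2*k - 2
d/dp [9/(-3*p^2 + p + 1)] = 9*(6*p - 1)/(-3*p^2 + p + 1)^2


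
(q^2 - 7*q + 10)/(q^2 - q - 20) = (q - 2)/(q + 4)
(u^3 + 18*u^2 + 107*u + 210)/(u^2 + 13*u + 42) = u + 5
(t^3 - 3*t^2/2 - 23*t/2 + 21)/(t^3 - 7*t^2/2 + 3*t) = (2*t^2 + t - 21)/(t*(2*t - 3))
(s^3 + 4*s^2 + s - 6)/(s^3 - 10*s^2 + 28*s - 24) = (s^3 + 4*s^2 + s - 6)/(s^3 - 10*s^2 + 28*s - 24)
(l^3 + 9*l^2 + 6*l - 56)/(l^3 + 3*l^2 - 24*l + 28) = (l + 4)/(l - 2)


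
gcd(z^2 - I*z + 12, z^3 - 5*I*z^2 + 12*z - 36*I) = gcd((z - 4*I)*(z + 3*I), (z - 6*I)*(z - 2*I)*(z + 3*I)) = z + 3*I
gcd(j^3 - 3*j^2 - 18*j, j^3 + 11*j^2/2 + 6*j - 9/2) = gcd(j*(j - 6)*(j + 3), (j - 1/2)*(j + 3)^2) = j + 3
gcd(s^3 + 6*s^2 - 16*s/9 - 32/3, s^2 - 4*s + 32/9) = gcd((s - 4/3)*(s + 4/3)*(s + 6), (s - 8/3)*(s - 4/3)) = s - 4/3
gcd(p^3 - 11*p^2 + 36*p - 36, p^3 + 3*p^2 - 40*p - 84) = p - 6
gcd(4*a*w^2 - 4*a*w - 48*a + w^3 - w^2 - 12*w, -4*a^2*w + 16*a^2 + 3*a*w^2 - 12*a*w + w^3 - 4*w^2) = 4*a*w - 16*a + w^2 - 4*w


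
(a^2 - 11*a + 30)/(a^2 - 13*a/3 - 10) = 3*(a - 5)/(3*a + 5)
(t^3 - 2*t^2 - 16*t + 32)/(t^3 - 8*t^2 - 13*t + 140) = (t^2 - 6*t + 8)/(t^2 - 12*t + 35)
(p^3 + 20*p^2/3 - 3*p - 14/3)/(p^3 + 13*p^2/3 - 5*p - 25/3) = (3*p^3 + 20*p^2 - 9*p - 14)/(3*p^3 + 13*p^2 - 15*p - 25)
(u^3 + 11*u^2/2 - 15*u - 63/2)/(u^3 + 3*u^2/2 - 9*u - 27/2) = (u + 7)/(u + 3)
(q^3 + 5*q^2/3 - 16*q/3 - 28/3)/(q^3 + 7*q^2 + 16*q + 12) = (q - 7/3)/(q + 3)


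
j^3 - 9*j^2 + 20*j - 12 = (j - 6)*(j - 2)*(j - 1)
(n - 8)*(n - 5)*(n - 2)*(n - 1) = n^4 - 16*n^3 + 81*n^2 - 146*n + 80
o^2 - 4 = (o - 2)*(o + 2)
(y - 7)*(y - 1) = y^2 - 8*y + 7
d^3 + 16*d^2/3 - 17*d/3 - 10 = (d - 5/3)*(d + 1)*(d + 6)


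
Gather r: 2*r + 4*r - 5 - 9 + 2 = 6*r - 12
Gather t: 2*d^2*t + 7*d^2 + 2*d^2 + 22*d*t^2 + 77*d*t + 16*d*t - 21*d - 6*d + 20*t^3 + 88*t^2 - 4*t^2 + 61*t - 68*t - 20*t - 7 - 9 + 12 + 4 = 9*d^2 - 27*d + 20*t^3 + t^2*(22*d + 84) + t*(2*d^2 + 93*d - 27)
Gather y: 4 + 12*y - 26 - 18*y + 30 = 8 - 6*y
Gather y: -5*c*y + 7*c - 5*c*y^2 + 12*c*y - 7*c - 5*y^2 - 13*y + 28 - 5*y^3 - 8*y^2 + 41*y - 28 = -5*y^3 + y^2*(-5*c - 13) + y*(7*c + 28)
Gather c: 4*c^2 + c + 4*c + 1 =4*c^2 + 5*c + 1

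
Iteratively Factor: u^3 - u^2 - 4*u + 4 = (u - 1)*(u^2 - 4) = (u - 1)*(u + 2)*(u - 2)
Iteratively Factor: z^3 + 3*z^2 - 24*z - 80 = (z + 4)*(z^2 - z - 20) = (z - 5)*(z + 4)*(z + 4)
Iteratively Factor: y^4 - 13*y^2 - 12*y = (y)*(y^3 - 13*y - 12) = y*(y + 3)*(y^2 - 3*y - 4) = y*(y + 1)*(y + 3)*(y - 4)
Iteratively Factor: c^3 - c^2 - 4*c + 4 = (c + 2)*(c^2 - 3*c + 2) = (c - 2)*(c + 2)*(c - 1)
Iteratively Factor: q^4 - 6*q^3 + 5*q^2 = (q)*(q^3 - 6*q^2 + 5*q) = q*(q - 5)*(q^2 - q) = q^2*(q - 5)*(q - 1)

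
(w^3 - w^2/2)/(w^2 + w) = w*(2*w - 1)/(2*(w + 1))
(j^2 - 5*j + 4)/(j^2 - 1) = (j - 4)/(j + 1)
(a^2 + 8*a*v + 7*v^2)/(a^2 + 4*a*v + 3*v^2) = (a + 7*v)/(a + 3*v)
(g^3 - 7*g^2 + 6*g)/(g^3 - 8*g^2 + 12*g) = (g - 1)/(g - 2)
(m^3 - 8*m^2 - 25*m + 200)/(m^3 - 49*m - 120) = (m - 5)/(m + 3)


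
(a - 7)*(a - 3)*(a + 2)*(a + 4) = a^4 - 4*a^3 - 31*a^2 + 46*a + 168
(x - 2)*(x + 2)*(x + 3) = x^3 + 3*x^2 - 4*x - 12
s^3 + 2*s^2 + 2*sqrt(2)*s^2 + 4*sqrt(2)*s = s*(s + 2)*(s + 2*sqrt(2))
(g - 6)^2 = g^2 - 12*g + 36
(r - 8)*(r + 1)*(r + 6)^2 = r^4 + 5*r^3 - 56*r^2 - 348*r - 288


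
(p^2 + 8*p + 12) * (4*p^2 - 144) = 4*p^4 + 32*p^3 - 96*p^2 - 1152*p - 1728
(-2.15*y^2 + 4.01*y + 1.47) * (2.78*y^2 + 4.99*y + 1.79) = -5.977*y^4 + 0.419299999999998*y^3 + 20.248*y^2 + 14.5132*y + 2.6313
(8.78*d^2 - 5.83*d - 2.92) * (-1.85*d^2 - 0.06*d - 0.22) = -16.243*d^4 + 10.2587*d^3 + 3.8202*d^2 + 1.4578*d + 0.6424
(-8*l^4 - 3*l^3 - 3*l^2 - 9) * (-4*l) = 32*l^5 + 12*l^4 + 12*l^3 + 36*l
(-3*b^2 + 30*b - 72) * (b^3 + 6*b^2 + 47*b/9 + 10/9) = -3*b^5 + 12*b^4 + 277*b^3/3 - 836*b^2/3 - 1028*b/3 - 80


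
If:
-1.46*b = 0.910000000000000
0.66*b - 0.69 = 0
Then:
No Solution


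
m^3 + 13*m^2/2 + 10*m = m*(m + 5/2)*(m + 4)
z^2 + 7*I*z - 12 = (z + 3*I)*(z + 4*I)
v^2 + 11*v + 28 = (v + 4)*(v + 7)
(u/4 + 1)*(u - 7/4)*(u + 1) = u^3/4 + 13*u^2/16 - 19*u/16 - 7/4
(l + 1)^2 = l^2 + 2*l + 1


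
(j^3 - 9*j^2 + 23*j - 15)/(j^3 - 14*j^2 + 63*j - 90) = (j - 1)/(j - 6)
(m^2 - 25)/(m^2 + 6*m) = (m^2 - 25)/(m*(m + 6))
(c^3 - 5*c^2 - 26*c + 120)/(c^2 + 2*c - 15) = (c^2 - 10*c + 24)/(c - 3)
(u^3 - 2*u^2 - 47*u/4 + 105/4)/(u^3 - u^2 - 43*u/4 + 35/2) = (u - 3)/(u - 2)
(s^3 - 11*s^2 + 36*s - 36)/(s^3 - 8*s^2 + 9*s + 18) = (s - 2)/(s + 1)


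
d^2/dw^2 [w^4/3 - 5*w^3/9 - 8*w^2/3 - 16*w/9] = 4*w^2 - 10*w/3 - 16/3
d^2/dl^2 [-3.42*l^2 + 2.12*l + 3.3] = -6.84000000000000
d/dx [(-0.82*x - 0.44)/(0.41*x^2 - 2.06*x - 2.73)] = (0.3362*x^2 + 0.3608*x + 1.3322)/(0.1681*x^4 - 1.6892*x^3 + 2.005*x^2 + 11.2476*x + 7.4529)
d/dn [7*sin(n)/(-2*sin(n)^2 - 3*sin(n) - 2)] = -14*cos(n)^3/(3*sin(n) - cos(2*n) + 3)^2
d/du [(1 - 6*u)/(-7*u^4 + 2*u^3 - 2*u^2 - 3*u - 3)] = (-126*u^4 + 52*u^3 - 18*u^2 + 4*u + 21)/(49*u^8 - 28*u^7 + 32*u^6 + 34*u^5 + 34*u^4 + 21*u^2 + 18*u + 9)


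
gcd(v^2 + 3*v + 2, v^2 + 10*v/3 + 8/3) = v + 2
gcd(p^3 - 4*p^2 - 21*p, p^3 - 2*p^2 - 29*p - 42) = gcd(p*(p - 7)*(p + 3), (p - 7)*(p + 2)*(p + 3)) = p^2 - 4*p - 21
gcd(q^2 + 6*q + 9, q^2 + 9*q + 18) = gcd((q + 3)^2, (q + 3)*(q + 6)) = q + 3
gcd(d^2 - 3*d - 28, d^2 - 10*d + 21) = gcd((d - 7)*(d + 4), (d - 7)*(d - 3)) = d - 7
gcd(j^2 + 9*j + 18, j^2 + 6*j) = j + 6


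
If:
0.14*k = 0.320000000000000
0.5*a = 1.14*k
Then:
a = 5.21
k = 2.29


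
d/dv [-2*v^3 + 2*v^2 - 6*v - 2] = -6*v^2 + 4*v - 6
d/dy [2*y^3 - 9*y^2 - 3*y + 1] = 6*y^2 - 18*y - 3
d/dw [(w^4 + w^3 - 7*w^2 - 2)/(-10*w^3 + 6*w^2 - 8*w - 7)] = (-10*w^6 + 12*w^5 - 88*w^4 - 44*w^3 - 25*w^2 + 122*w - 16)/(100*w^6 - 120*w^5 + 196*w^4 + 44*w^3 - 20*w^2 + 112*w + 49)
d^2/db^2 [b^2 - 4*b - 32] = 2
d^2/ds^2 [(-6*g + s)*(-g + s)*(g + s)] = -12*g + 6*s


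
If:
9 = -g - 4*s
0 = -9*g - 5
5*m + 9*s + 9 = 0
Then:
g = -5/9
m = 2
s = -19/9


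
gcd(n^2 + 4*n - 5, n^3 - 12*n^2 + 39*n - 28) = n - 1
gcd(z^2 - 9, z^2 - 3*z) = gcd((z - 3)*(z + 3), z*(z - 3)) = z - 3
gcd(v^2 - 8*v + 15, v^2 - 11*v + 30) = v - 5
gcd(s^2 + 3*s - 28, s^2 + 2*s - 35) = s + 7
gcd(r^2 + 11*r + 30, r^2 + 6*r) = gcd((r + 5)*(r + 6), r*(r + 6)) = r + 6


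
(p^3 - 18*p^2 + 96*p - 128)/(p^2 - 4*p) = (p^3 - 18*p^2 + 96*p - 128)/(p*(p - 4))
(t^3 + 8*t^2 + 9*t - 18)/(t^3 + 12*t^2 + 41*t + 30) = (t^2 + 2*t - 3)/(t^2 + 6*t + 5)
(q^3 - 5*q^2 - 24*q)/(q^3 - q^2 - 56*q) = (q + 3)/(q + 7)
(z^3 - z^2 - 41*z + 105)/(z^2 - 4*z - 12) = (-z^3 + z^2 + 41*z - 105)/(-z^2 + 4*z + 12)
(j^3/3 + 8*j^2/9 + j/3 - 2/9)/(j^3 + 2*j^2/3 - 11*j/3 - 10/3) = (3*j^2 + 5*j - 2)/(3*(3*j^2 - j - 10))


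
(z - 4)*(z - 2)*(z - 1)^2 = z^4 - 8*z^3 + 21*z^2 - 22*z + 8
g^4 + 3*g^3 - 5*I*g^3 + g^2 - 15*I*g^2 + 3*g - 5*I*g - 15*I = (g + 3)*(g - 5*I)*(g - I)*(g + I)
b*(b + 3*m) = b^2 + 3*b*m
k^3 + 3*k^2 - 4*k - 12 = (k - 2)*(k + 2)*(k + 3)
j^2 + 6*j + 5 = (j + 1)*(j + 5)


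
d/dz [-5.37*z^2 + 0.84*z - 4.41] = 0.84 - 10.74*z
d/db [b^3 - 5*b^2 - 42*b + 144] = 3*b^2 - 10*b - 42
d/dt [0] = 0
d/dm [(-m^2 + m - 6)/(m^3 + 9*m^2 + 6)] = (3*m*(m + 6)*(m^2 - m + 6) + (1 - 2*m)*(m^3 + 9*m^2 + 6))/(m^3 + 9*m^2 + 6)^2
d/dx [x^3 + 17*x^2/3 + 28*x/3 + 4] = 3*x^2 + 34*x/3 + 28/3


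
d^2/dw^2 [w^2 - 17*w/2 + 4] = 2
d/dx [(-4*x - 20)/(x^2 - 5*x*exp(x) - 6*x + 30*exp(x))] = 4*(-x^2 + 5*x*exp(x) + 6*x - (x + 5)*(5*x*exp(x) - 2*x - 25*exp(x) + 6) - 30*exp(x))/(x^2 - 5*x*exp(x) - 6*x + 30*exp(x))^2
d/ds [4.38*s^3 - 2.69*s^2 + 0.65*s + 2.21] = 13.14*s^2 - 5.38*s + 0.65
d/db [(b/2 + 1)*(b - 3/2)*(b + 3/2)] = 3*b^2/2 + 2*b - 9/8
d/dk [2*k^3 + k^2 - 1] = 2*k*(3*k + 1)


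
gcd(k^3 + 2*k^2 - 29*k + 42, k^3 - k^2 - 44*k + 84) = k^2 + 5*k - 14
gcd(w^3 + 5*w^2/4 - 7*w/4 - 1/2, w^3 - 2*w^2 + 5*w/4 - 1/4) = w - 1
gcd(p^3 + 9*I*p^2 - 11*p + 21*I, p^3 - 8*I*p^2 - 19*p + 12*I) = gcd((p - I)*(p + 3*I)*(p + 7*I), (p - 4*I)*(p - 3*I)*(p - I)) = p - I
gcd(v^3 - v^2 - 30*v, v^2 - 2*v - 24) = v - 6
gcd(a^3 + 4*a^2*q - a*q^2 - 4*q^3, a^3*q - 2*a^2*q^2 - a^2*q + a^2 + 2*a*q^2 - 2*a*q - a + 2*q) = 1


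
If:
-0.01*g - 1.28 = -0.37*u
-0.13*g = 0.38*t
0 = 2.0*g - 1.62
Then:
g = 0.81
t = -0.28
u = 3.48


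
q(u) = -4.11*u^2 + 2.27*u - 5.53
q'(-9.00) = 76.25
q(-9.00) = -358.87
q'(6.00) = -47.05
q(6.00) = -139.87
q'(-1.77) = 16.82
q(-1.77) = -22.42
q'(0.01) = 2.19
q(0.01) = -5.51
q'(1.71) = -11.79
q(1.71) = -13.67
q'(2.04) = -14.50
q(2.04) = -18.00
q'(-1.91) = 17.97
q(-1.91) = -24.86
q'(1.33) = -8.66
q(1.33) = -9.78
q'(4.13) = -31.68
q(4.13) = -66.26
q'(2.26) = -16.31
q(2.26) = -21.39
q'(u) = 2.27 - 8.22*u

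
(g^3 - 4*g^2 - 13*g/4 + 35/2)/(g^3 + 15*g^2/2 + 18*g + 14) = (4*g^2 - 24*g + 35)/(2*(2*g^2 + 11*g + 14))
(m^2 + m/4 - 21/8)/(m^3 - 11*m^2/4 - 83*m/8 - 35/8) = (2*m - 3)/(2*m^2 - 9*m - 5)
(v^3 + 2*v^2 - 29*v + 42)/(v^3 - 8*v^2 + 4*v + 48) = (v^3 + 2*v^2 - 29*v + 42)/(v^3 - 8*v^2 + 4*v + 48)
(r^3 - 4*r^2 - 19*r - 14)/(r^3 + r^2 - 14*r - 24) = (r^2 - 6*r - 7)/(r^2 - r - 12)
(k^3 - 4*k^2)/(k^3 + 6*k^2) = (k - 4)/(k + 6)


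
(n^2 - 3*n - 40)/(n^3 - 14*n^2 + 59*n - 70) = (n^2 - 3*n - 40)/(n^3 - 14*n^2 + 59*n - 70)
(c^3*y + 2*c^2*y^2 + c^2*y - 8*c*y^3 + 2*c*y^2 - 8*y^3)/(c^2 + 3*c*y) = y*(c^3 + 2*c^2*y + c^2 - 8*c*y^2 + 2*c*y - 8*y^2)/(c*(c + 3*y))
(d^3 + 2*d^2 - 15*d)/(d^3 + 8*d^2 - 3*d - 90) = d/(d + 6)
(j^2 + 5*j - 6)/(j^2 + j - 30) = (j - 1)/(j - 5)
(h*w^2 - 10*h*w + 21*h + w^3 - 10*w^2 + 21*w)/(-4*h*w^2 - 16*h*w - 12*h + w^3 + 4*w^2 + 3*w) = (-h*w^2 + 10*h*w - 21*h - w^3 + 10*w^2 - 21*w)/(4*h*w^2 + 16*h*w + 12*h - w^3 - 4*w^2 - 3*w)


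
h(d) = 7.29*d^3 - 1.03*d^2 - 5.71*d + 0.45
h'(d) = 21.87*d^2 - 2.06*d - 5.71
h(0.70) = -1.55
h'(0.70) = 3.56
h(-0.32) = 1.93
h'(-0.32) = -2.81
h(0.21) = -0.73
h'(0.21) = -5.18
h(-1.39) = -13.18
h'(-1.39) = 39.41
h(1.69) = 23.05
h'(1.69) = 53.27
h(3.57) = 298.63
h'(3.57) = 265.67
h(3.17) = 204.22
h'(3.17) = 207.53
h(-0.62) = 1.86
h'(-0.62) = 3.97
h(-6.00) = -1577.01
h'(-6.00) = 793.97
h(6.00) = 1503.75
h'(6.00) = 769.25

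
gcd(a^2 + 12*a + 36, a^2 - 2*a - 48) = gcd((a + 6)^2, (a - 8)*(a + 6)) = a + 6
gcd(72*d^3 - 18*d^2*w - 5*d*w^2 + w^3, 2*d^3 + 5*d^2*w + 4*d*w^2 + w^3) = 1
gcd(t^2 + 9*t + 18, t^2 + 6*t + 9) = t + 3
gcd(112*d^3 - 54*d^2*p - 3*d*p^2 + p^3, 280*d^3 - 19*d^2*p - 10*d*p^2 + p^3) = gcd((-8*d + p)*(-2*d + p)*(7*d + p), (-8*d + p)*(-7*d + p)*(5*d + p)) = -8*d + p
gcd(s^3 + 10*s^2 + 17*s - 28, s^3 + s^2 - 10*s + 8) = s^2 + 3*s - 4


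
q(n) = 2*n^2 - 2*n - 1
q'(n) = 4*n - 2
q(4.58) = 31.79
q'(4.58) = 16.32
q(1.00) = -1.00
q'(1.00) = 2.00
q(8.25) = 118.62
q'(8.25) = 31.00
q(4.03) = 23.42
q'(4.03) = 14.12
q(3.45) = 15.90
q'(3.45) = 11.80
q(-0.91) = 2.48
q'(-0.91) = -5.64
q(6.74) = 76.38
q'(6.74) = 24.96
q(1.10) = -0.78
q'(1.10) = 2.40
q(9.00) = 143.00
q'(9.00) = 34.00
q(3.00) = 11.00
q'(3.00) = 10.00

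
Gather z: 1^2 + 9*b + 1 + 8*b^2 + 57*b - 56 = 8*b^2 + 66*b - 54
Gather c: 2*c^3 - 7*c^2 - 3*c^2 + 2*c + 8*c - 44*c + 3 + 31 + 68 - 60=2*c^3 - 10*c^2 - 34*c + 42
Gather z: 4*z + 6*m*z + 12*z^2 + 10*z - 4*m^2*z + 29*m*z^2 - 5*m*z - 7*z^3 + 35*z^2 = -7*z^3 + z^2*(29*m + 47) + z*(-4*m^2 + m + 14)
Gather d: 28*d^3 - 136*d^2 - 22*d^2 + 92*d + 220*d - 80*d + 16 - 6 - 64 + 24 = 28*d^3 - 158*d^2 + 232*d - 30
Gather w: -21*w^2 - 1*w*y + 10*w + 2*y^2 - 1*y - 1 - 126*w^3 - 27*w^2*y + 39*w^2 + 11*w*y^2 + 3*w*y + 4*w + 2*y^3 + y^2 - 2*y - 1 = -126*w^3 + w^2*(18 - 27*y) + w*(11*y^2 + 2*y + 14) + 2*y^3 + 3*y^2 - 3*y - 2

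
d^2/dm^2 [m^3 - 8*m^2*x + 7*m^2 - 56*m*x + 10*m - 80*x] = 6*m - 16*x + 14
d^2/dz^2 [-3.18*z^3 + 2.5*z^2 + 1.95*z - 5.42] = 5.0 - 19.08*z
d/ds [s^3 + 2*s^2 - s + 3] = 3*s^2 + 4*s - 1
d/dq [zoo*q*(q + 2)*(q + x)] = zoo*(q^2 + q*x + q + x)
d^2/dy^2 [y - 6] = 0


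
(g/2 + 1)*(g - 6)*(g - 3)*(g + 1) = g^4/2 - 3*g^3 - 7*g^2/2 + 18*g + 18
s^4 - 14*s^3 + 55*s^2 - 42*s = s*(s - 7)*(s - 6)*(s - 1)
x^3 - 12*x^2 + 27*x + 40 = (x - 8)*(x - 5)*(x + 1)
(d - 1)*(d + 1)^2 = d^3 + d^2 - d - 1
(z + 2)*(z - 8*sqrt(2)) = z^2 - 8*sqrt(2)*z + 2*z - 16*sqrt(2)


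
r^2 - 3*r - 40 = (r - 8)*(r + 5)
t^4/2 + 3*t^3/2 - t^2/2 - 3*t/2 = t*(t/2 + 1/2)*(t - 1)*(t + 3)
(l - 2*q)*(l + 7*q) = l^2 + 5*l*q - 14*q^2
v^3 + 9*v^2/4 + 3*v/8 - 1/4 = (v - 1/4)*(v + 1/2)*(v + 2)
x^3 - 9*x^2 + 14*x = x*(x - 7)*(x - 2)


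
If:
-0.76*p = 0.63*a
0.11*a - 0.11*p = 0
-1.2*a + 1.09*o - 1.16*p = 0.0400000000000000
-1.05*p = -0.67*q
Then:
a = 0.00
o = 0.04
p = 0.00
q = 0.00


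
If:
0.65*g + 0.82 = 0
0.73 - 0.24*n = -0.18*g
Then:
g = -1.26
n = 2.10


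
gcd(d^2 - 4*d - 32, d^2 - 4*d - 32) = d^2 - 4*d - 32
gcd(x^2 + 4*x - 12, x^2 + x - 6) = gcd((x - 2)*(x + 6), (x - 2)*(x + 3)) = x - 2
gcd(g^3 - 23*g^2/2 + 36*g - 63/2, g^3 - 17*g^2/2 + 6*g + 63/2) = g^2 - 10*g + 21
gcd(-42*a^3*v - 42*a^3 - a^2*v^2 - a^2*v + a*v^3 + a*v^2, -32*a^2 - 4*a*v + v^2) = 1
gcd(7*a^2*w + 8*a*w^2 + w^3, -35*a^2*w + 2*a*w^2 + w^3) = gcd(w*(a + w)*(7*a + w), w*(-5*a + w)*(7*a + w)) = 7*a*w + w^2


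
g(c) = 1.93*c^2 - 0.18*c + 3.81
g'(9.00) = 34.56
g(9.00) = 158.52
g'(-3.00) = -11.76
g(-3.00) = 21.72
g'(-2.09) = -8.25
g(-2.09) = 12.62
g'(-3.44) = -13.46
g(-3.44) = 27.27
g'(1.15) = 4.26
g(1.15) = 6.16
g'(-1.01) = -4.08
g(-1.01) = 5.96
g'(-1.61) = -6.39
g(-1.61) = 9.10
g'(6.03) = 23.10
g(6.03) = 72.90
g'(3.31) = 12.60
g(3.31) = 24.36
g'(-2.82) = -11.07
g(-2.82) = 19.67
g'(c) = 3.86*c - 0.18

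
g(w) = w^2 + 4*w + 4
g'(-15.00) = -26.00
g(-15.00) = 169.00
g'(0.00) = 4.00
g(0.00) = 4.00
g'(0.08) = 4.16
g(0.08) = 4.33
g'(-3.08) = -2.16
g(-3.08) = 1.17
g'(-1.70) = 0.60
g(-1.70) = 0.09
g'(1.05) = 6.10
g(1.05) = 9.30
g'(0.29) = 4.58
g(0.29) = 5.24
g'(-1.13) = 1.74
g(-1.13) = 0.76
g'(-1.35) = 1.30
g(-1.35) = 0.42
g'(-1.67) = 0.66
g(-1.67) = 0.11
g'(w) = 2*w + 4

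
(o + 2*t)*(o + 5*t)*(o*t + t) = o^3*t + 7*o^2*t^2 + o^2*t + 10*o*t^3 + 7*o*t^2 + 10*t^3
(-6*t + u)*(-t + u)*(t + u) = 6*t^3 - t^2*u - 6*t*u^2 + u^3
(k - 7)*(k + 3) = k^2 - 4*k - 21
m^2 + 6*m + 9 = (m + 3)^2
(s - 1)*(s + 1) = s^2 - 1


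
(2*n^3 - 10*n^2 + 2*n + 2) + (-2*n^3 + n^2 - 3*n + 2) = -9*n^2 - n + 4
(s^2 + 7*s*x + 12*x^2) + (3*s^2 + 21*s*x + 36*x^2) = 4*s^2 + 28*s*x + 48*x^2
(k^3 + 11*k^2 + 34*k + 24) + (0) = k^3 + 11*k^2 + 34*k + 24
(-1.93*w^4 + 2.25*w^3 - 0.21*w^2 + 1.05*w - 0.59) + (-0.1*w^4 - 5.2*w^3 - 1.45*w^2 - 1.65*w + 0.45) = -2.03*w^4 - 2.95*w^3 - 1.66*w^2 - 0.6*w - 0.14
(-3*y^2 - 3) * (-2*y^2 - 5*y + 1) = 6*y^4 + 15*y^3 + 3*y^2 + 15*y - 3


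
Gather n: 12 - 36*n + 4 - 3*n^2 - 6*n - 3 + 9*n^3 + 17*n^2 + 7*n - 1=9*n^3 + 14*n^2 - 35*n + 12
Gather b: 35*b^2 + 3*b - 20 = 35*b^2 + 3*b - 20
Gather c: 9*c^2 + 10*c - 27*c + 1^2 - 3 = 9*c^2 - 17*c - 2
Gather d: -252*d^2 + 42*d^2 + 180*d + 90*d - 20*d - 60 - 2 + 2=-210*d^2 + 250*d - 60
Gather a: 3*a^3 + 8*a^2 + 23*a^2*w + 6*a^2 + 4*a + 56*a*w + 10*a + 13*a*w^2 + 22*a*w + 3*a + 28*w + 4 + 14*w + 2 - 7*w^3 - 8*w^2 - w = 3*a^3 + a^2*(23*w + 14) + a*(13*w^2 + 78*w + 17) - 7*w^3 - 8*w^2 + 41*w + 6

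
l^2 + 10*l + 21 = (l + 3)*(l + 7)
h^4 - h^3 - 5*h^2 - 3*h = h*(h - 3)*(h + 1)^2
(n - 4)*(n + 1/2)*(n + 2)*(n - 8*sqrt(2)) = n^4 - 8*sqrt(2)*n^3 - 3*n^3/2 - 9*n^2 + 12*sqrt(2)*n^2 - 4*n + 72*sqrt(2)*n + 32*sqrt(2)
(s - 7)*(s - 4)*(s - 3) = s^3 - 14*s^2 + 61*s - 84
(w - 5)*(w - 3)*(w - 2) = w^3 - 10*w^2 + 31*w - 30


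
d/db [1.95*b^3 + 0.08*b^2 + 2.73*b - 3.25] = 5.85*b^2 + 0.16*b + 2.73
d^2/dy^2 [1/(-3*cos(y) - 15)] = (cos(y)^2 - 5*cos(y) - 2)/(3*(cos(y) + 5)^3)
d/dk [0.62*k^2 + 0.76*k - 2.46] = 1.24*k + 0.76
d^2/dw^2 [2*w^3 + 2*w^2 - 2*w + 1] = 12*w + 4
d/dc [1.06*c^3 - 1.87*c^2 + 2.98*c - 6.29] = 3.18*c^2 - 3.74*c + 2.98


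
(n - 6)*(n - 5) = n^2 - 11*n + 30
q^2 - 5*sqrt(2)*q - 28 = (q - 7*sqrt(2))*(q + 2*sqrt(2))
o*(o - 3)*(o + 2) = o^3 - o^2 - 6*o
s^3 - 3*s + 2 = (s - 1)^2*(s + 2)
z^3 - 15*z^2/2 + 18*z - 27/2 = (z - 3)^2*(z - 3/2)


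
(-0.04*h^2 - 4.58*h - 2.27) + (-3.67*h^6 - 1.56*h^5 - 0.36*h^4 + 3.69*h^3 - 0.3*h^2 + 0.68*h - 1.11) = -3.67*h^6 - 1.56*h^5 - 0.36*h^4 + 3.69*h^3 - 0.34*h^2 - 3.9*h - 3.38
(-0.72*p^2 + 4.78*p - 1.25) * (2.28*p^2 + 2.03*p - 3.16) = -1.6416*p^4 + 9.4368*p^3 + 9.1286*p^2 - 17.6423*p + 3.95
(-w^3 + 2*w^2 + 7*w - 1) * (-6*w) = 6*w^4 - 12*w^3 - 42*w^2 + 6*w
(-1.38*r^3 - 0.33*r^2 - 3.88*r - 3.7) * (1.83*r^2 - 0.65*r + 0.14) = -2.5254*r^5 + 0.2931*r^4 - 7.0791*r^3 - 4.2952*r^2 + 1.8618*r - 0.518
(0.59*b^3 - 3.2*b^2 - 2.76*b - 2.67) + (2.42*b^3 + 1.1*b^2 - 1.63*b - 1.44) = 3.01*b^3 - 2.1*b^2 - 4.39*b - 4.11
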